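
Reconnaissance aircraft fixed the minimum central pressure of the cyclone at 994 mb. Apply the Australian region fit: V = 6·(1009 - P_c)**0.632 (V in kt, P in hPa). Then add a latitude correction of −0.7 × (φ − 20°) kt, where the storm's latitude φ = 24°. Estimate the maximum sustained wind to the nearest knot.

ΔP = 1009 − 994 = 15 mb.
15^0.632 ≈ 5.537.
V ≈ 6 × 5.537 ≈ 33.2 kt.
Latitude correction: −0.7 × (24 − 20) = -2.8 kt.
Corrected V ≈ 30.4 kt → 30 kt.

30 kt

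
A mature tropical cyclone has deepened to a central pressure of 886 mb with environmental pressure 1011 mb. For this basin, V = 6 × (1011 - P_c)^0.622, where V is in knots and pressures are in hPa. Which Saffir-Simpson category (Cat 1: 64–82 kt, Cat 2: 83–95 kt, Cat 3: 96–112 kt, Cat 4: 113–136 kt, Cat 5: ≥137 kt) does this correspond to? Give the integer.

4

ΔP = 1011 − 886 = 125 mb.
V ≈ 6 × 125^0.622 = 6 × 20.15 ≈ 121 kt.
121 kt falls in the Category 4 band.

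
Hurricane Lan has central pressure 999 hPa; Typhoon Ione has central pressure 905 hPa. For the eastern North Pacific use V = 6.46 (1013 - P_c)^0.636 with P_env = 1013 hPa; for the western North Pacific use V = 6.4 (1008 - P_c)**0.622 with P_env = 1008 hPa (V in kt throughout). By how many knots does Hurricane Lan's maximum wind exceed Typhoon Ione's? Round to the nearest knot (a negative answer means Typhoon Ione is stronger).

Hurricane Lan: ΔP = 14; V ≈ 6.46 × 14^0.636 ≈ 34.61 kt.
Typhoon Ione: ΔP = 103; V ≈ 6.4 × 103^0.622 ≈ 114.33 kt.
Difference ≈ 34.61 − 114.33 = -79.72 → -80 kt.

-80 kt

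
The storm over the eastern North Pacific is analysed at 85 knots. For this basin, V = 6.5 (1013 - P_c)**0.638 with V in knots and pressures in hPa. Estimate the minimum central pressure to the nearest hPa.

ΔP = (V / 6.5)^(1/0.638) = (85/6.5)^1.567.
85/6.5 = 13.077; 13.077^1.567 ≈ 56.24 hPa.
P_c = 1013 − 56.24 = 956.76 ≈ 957 hPa.

957 hPa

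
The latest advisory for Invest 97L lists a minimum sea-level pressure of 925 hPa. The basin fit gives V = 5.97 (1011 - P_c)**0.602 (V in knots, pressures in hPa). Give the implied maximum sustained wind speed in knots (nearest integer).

87 kt

ΔP = 1011 − 925 = 86 hPa.
86^0.602 ≈ 14.607.
V ≈ 5.97 × 14.607 ≈ 87.2 kt.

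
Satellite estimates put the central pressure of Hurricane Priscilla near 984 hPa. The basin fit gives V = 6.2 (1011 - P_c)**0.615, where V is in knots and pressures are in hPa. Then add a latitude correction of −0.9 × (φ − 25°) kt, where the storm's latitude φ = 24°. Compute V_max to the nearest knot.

ΔP = 1011 − 984 = 27 hPa.
27^0.615 ≈ 7.591.
V ≈ 6.2 × 7.591 ≈ 47.1 kt.
Latitude correction: −0.9 × (24 − 25) = 0.9 kt.
Corrected V ≈ 48 kt → 48 kt.

48 kt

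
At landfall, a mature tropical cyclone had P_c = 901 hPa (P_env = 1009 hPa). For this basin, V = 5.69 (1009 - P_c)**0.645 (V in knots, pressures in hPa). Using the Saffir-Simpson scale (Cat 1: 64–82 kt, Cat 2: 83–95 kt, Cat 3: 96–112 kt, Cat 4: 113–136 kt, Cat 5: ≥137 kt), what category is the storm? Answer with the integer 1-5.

4

ΔP = 1009 − 901 = 108 hPa.
V ≈ 5.69 × 108^0.645 = 5.69 × 20.49 ≈ 117 kt.
117 kt falls in the Category 4 band.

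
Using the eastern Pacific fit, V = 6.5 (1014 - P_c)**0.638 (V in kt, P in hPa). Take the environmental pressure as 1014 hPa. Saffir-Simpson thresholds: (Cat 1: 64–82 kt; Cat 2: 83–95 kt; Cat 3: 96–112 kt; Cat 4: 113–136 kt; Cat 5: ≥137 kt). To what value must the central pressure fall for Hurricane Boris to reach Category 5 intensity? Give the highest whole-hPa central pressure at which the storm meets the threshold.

Category 5 begins at V = 137 kt.
Required ΔP = (137/6.5)^(1/0.638) = 21.077^1.567 ≈ 118.83 hPa.
P_c ≤ 1014 − 118.83 = 895.17, so the highest integer P_c is 895 hPa.

895 hPa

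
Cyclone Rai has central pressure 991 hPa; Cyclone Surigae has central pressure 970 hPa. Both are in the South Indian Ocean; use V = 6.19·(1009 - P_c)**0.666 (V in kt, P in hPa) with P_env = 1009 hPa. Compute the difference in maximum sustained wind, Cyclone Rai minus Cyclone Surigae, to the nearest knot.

Cyclone Rai: ΔP = 18; V ≈ 6.19 × 18^0.666 ≈ 42.43 kt.
Cyclone Surigae: ΔP = 39; V ≈ 6.19 × 39^0.666 ≈ 71.01 kt.
Difference ≈ 42.43 − 71.01 = -28.58 → -29 kt.

-29 kt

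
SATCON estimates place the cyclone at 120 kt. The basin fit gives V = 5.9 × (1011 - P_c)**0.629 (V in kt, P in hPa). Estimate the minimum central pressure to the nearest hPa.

891 hPa

ΔP = (V / 5.9)^(1/0.629) = (120/5.9)^1.590.
120/5.9 = 20.339; 20.339^1.590 ≈ 120.23 hPa.
P_c = 1011 − 120.23 = 890.77 ≈ 891 hPa.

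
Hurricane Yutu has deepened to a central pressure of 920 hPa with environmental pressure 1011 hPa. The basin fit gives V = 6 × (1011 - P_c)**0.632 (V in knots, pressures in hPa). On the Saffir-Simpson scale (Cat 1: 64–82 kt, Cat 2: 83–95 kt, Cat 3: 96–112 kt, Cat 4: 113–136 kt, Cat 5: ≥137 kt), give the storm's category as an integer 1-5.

3

ΔP = 1011 − 920 = 91 hPa.
V ≈ 6 × 91^0.632 = 6 × 17.30 ≈ 104 kt.
104 kt falls in the Category 3 band.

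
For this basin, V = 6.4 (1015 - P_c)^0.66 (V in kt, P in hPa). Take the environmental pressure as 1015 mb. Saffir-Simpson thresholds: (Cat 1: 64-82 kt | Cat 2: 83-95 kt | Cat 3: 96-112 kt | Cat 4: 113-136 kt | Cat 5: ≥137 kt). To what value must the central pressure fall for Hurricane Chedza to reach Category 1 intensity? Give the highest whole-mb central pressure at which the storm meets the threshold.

Category 1 begins at V = 64 kt.
Required ΔP = (64/6.4)^(1/0.66) = 10.000^1.515 ≈ 32.75 mb.
P_c ≤ 1015 − 32.75 = 982.25, so the highest integer P_c is 982 mb.

982 mb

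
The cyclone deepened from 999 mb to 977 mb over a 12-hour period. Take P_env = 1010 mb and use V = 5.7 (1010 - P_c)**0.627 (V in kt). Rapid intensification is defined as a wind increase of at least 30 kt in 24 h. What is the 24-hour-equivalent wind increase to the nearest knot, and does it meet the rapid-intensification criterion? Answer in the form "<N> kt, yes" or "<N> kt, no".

51 kt, yes

V₁: ΔP = 11, V ≈ 5.7 × 11^0.627 ≈ 25.63 kt.
V₂: ΔP = 33, V ≈ 5.7 × 33^0.627 ≈ 51.05 kt.
ΔV over 12 h = 25.42 kt → 24 h equivalent = 25.42 × 24/12 ≈ 50.84 kt.
51 kt ≥ 30 kt ⇒ rapid intensification.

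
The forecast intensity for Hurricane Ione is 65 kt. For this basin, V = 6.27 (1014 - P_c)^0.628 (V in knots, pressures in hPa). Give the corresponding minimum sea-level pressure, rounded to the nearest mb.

ΔP = (V / 6.27)^(1/0.628) = (65/6.27)^1.592.
65/6.27 = 10.367; 10.367^1.592 ≈ 41.43 mb.
P_c = 1014 − 41.43 = 972.57 ≈ 973 mb.

973 mb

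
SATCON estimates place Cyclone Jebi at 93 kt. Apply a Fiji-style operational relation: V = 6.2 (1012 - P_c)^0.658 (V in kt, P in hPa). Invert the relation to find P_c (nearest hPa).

ΔP = (V / 6.2)^(1/0.658) = (93/6.2)^1.520.
93/6.2 = 15.000; 15.000^1.520 ≈ 61.29 hPa.
P_c = 1012 − 61.29 = 950.71 ≈ 951 hPa.

951 hPa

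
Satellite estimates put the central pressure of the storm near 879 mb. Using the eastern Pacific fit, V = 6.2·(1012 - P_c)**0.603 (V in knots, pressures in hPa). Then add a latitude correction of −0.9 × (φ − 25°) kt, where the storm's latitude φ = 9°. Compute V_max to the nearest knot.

ΔP = 1012 − 879 = 133 mb.
133^0.603 ≈ 19.085.
V ≈ 6.2 × 19.085 ≈ 118.3 kt.
Latitude correction: −0.9 × (9 − 25) = 14.4 kt.
Corrected V ≈ 132.7 kt → 133 kt.

133 kt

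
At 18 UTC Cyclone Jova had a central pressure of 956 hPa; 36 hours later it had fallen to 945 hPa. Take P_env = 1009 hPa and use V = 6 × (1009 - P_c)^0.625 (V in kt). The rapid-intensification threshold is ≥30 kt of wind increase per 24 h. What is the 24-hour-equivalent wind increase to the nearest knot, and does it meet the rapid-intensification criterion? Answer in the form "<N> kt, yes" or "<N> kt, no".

V₁: ΔP = 53, V ≈ 6 × 53^0.625 ≈ 71.75 kt.
V₂: ΔP = 64, V ≈ 6 × 64^0.625 ≈ 80.73 kt.
ΔV over 36 h = 8.98 kt → 24 h equivalent = 8.98 × 24/36 ≈ 5.99 kt.
6 kt < 30 kt ⇒ not rapid intensification.

6 kt, no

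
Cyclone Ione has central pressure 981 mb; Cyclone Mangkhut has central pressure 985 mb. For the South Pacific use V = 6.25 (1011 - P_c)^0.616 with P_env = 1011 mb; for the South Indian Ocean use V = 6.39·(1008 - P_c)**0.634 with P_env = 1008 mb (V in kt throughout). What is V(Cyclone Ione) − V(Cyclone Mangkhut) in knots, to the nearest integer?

4 kt

Cyclone Ione: ΔP = 30; V ≈ 6.25 × 30^0.616 ≈ 50.79 kt.
Cyclone Mangkhut: ΔP = 23; V ≈ 6.39 × 23^0.634 ≈ 46.65 kt.
Difference ≈ 50.79 − 46.65 = 4.14 → 4 kt.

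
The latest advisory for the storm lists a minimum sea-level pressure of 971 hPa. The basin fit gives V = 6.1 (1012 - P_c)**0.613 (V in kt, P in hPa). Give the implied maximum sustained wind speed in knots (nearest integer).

ΔP = 1012 − 971 = 41 hPa.
41^0.613 ≈ 9.742.
V ≈ 6.1 × 9.742 ≈ 59.4 kt.

59 kt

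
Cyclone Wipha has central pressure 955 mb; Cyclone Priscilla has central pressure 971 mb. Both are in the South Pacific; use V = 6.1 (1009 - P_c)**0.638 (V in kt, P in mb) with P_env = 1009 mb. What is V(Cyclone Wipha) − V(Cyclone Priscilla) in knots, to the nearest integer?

16 kt

Cyclone Wipha: ΔP = 54; V ≈ 6.1 × 54^0.638 ≈ 77.73 kt.
Cyclone Priscilla: ΔP = 38; V ≈ 6.1 × 38^0.638 ≈ 62.12 kt.
Difference ≈ 77.73 − 62.12 = 15.61 → 16 kt.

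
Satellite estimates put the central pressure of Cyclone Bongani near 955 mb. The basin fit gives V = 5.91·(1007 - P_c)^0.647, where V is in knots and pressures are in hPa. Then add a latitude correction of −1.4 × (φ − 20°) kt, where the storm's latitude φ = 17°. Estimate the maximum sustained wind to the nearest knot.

ΔP = 1007 − 955 = 52 mb.
52^0.647 ≈ 12.890.
V ≈ 5.91 × 12.890 ≈ 76.2 kt.
Latitude correction: −1.4 × (17 − 20) = 4.2 kt.
Corrected V ≈ 80.4 kt → 80 kt.

80 kt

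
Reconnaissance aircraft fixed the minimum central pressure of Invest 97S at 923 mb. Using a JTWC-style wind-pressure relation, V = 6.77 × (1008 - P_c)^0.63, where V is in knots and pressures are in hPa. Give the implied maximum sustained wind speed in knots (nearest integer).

ΔP = 1008 − 923 = 85 mb.
85^0.63 ≈ 16.426.
V ≈ 6.77 × 16.426 ≈ 111.2 kt.

111 kt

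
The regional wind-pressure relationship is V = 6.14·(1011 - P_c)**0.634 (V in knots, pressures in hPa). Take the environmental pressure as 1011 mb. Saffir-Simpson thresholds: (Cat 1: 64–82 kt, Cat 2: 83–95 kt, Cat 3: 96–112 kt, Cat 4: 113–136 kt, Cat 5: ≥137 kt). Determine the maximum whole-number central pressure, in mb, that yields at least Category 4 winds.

912 mb

Category 4 begins at V = 113 kt.
Required ΔP = (113/6.14)^(1/0.634) = 18.404^1.577 ≈ 98.88 mb.
P_c ≤ 1011 − 98.88 = 912.12, so the highest integer P_c is 912 mb.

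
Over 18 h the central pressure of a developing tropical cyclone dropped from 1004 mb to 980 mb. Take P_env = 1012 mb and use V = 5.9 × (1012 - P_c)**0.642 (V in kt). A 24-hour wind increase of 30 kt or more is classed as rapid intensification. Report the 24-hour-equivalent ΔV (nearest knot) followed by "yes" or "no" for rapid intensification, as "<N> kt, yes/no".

V₁: ΔP = 8, V ≈ 5.9 × 8^0.642 ≈ 22.42 kt.
V₂: ΔP = 32, V ≈ 5.9 × 32^0.642 ≈ 54.60 kt.
ΔV over 18 h = 32.18 kt → 24 h equivalent = 32.18 × 24/18 ≈ 42.91 kt.
43 kt ≥ 30 kt ⇒ rapid intensification.

43 kt, yes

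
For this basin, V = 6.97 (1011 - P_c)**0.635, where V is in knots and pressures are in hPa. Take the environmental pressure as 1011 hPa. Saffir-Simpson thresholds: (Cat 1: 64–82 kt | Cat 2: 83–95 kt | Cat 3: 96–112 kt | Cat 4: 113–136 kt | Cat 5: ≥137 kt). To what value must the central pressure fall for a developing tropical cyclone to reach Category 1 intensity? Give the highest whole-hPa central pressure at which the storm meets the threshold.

Category 1 begins at V = 64 kt.
Required ΔP = (64/6.97)^(1/0.635) = 9.182^1.575 ≈ 32.84 hPa.
P_c ≤ 1011 − 32.84 = 978.16, so the highest integer P_c is 978 hPa.

978 hPa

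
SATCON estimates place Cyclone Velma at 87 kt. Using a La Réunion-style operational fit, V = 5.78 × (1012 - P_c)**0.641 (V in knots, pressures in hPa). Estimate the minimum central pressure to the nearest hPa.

ΔP = (V / 5.78)^(1/0.641) = (87/5.78)^1.560.
87/5.78 = 15.052; 15.052^1.560 ≈ 68.73 hPa.
P_c = 1012 − 68.73 = 943.27 ≈ 943 hPa.

943 hPa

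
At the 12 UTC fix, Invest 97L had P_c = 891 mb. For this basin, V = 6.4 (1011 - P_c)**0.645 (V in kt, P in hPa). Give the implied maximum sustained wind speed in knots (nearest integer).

140 kt

ΔP = 1011 − 891 = 120 mb.
120^0.645 ≈ 21.932.
V ≈ 6.4 × 21.932 ≈ 140.4 kt.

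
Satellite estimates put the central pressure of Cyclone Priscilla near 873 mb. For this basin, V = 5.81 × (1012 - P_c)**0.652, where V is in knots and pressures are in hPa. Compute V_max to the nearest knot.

ΔP = 1012 − 873 = 139 mb.
139^0.652 ≈ 24.960.
V ≈ 5.81 × 24.960 ≈ 145.0 kt.

145 kt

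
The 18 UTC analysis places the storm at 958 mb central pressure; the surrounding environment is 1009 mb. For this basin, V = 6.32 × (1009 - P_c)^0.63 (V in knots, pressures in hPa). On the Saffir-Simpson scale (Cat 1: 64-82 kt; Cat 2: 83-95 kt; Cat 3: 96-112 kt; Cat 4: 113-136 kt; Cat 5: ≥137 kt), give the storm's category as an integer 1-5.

1

ΔP = 1009 − 958 = 51 mb.
V ≈ 6.32 × 51^0.63 = 6.32 × 11.91 ≈ 75 kt.
75 kt falls in the Category 1 band.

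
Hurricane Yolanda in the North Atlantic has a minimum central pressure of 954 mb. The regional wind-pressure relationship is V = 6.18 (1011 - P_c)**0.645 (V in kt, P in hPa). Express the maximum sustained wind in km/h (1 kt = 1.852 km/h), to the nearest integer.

ΔP = 1011 − 954 = 57 mb.
V ≈ 6.18 × 57^0.645 = 6.18 × 13.569 ≈ 83.855 kt.
83.855 × 1.852 ≈ 155.30 km/h → 155 km/h.

155 km/h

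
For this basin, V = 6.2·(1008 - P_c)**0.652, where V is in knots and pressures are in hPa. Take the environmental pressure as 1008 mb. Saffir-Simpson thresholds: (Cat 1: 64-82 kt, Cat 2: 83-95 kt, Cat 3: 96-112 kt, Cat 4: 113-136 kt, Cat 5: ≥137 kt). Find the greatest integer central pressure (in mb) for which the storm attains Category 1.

Category 1 begins at V = 64 kt.
Required ΔP = (64/6.2)^(1/0.652) = 10.323^1.534 ≈ 35.88 mb.
P_c ≤ 1008 − 35.88 = 972.12, so the highest integer P_c is 972 mb.

972 mb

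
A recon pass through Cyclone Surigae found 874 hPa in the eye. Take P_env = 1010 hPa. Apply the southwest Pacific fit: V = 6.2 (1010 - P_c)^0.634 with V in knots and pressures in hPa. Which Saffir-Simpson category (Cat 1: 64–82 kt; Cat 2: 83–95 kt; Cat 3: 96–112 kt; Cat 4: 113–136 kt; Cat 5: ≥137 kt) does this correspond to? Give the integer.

5

ΔP = 1010 − 874 = 136 hPa.
V ≈ 6.2 × 136^0.634 = 6.2 × 22.52 ≈ 140 kt.
140 kt falls in the Category 5 band.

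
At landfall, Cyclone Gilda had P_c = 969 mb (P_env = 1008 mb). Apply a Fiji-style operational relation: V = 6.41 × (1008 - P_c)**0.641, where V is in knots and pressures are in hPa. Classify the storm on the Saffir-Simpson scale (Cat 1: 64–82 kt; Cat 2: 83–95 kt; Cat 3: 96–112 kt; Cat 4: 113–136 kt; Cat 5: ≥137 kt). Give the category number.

ΔP = 1008 − 969 = 39 mb.
V ≈ 6.41 × 39^0.641 = 6.41 × 10.47 ≈ 67 kt.
67 kt falls in the Category 1 band.

1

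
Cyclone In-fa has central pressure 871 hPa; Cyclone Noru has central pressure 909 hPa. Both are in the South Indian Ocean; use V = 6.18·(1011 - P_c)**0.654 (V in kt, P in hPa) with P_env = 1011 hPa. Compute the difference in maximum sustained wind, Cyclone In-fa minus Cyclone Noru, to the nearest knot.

29 kt

Cyclone In-fa: ΔP = 140; V ≈ 6.18 × 140^0.654 ≈ 156.52 kt.
Cyclone Noru: ΔP = 102; V ≈ 6.18 × 102^0.654 ≈ 127.24 kt.
Difference ≈ 156.52 − 127.24 = 29.28 → 29 kt.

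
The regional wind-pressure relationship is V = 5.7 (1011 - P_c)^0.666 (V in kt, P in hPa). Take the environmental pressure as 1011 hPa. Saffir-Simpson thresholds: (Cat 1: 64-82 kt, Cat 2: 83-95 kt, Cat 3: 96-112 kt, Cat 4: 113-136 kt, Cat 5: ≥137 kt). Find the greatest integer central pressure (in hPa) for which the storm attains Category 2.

Category 2 begins at V = 83 kt.
Required ΔP = (83/5.7)^(1/0.666) = 14.561^1.502 ≈ 55.79 hPa.
P_c ≤ 1011 − 55.79 = 955.21, so the highest integer P_c is 955 hPa.

955 hPa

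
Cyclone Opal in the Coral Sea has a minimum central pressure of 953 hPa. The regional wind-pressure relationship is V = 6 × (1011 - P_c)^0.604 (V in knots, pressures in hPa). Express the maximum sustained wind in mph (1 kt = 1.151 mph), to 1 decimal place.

ΔP = 1011 − 953 = 58 hPa.
V ≈ 6 × 58^0.604 = 6 × 11.617 ≈ 69.705 kt.
69.705 × 1.151 ≈ 80.23 mph → 80.2 mph.

80.2 mph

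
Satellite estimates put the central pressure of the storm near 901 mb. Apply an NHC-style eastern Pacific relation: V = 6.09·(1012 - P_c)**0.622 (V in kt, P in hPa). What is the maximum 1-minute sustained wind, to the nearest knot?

ΔP = 1012 − 901 = 111 mb.
111^0.622 ≈ 18.715.
V ≈ 6.09 × 18.715 ≈ 114.0 kt.

114 kt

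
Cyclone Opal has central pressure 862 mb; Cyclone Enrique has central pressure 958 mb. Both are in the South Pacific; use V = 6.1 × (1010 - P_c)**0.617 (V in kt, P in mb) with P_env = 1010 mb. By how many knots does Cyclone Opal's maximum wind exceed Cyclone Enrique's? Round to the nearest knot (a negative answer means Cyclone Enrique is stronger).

63 kt

Cyclone Opal: ΔP = 148; V ≈ 6.1 × 148^0.617 ≈ 133.16 kt.
Cyclone Enrique: ΔP = 52; V ≈ 6.1 × 52^0.617 ≈ 69.84 kt.
Difference ≈ 133.16 − 69.84 = 63.32 → 63 kt.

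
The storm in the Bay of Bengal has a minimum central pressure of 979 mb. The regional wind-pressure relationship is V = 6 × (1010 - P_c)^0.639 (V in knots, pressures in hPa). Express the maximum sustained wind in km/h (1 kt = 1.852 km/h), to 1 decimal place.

99.7 km/h

ΔP = 1010 − 979 = 31 mb.
V ≈ 6 × 31^0.639 = 6 × 8.974 ≈ 53.843 kt.
53.843 × 1.852 ≈ 99.72 km/h → 99.7 km/h.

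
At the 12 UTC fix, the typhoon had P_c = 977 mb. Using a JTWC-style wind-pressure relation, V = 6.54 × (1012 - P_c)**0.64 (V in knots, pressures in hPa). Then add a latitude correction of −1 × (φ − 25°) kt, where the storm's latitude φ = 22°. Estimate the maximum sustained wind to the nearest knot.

67 kt

ΔP = 1012 − 977 = 35 mb.
35^0.64 ≈ 9.732.
V ≈ 6.54 × 9.732 ≈ 63.6 kt.
Latitude correction: −1 × (22 − 25) = 3 kt.
Corrected V ≈ 66.6 kt → 67 kt.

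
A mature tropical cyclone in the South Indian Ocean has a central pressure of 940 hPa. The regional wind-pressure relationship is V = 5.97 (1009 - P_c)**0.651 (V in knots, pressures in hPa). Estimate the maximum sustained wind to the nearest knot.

94 kt

ΔP = 1009 − 940 = 69 hPa.
69^0.651 ≈ 15.743.
V ≈ 5.97 × 15.743 ≈ 94.0 kt.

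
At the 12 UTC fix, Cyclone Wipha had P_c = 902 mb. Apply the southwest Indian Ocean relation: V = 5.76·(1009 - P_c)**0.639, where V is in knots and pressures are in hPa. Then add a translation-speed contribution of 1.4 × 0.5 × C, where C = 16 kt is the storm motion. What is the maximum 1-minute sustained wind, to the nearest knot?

ΔP = 1009 − 902 = 107 mb.
107^0.639 ≈ 19.805.
V ≈ 5.76 × 19.805 ≈ 114.1 kt.
Translation term: 1.4 × 0.5 × 16 = 11.2 kt.
Corrected V ≈ 125.3 kt → 125 kt.

125 kt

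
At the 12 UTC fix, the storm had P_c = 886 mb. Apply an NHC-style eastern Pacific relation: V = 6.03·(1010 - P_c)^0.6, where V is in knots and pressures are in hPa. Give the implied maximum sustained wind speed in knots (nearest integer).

ΔP = 1010 − 886 = 124 mb.
124^0.6 ≈ 18.032.
V ≈ 6.03 × 18.032 ≈ 108.7 kt.

109 kt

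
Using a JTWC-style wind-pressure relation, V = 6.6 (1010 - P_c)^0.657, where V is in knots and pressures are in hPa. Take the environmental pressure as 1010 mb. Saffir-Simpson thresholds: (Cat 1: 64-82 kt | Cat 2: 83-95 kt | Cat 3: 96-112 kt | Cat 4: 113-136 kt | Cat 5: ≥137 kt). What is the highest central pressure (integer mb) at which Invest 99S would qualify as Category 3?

Category 3 begins at V = 96 kt.
Required ΔP = (96/6.6)^(1/0.657) = 14.545^1.522 ≈ 58.85 mb.
P_c ≤ 1010 − 58.85 = 951.15, so the highest integer P_c is 951 mb.

951 mb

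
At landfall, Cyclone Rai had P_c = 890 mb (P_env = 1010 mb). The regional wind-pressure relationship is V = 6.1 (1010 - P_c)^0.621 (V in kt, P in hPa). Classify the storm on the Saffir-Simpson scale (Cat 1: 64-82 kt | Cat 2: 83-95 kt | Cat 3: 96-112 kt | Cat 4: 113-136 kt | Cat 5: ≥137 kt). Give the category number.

4

ΔP = 1010 − 890 = 120 mb.
V ≈ 6.1 × 120^0.621 = 6.1 × 19.55 ≈ 119 kt.
119 kt falls in the Category 4 band.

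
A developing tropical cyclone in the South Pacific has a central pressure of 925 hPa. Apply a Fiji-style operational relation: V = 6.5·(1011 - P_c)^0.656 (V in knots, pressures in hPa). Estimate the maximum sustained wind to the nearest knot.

ΔP = 1011 − 925 = 86 hPa.
86^0.656 ≈ 18.579.
V ≈ 6.5 × 18.579 ≈ 120.8 kt.

121 kt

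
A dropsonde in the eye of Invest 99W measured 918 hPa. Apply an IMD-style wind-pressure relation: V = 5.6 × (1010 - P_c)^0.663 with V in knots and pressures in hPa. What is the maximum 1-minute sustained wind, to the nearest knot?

ΔP = 1010 − 918 = 92 hPa.
92^0.663 ≈ 20.044.
V ≈ 5.6 × 20.044 ≈ 112.2 kt.

112 kt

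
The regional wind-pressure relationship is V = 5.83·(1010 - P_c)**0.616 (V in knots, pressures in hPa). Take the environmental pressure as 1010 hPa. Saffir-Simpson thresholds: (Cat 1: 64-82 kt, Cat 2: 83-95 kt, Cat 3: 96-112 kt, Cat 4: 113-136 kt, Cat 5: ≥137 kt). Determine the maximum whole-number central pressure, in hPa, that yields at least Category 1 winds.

Category 1 begins at V = 64 kt.
Required ΔP = (64/5.83)^(1/0.616) = 10.978^1.623 ≈ 48.88 hPa.
P_c ≤ 1010 − 48.88 = 961.12, so the highest integer P_c is 961 hPa.

961 hPa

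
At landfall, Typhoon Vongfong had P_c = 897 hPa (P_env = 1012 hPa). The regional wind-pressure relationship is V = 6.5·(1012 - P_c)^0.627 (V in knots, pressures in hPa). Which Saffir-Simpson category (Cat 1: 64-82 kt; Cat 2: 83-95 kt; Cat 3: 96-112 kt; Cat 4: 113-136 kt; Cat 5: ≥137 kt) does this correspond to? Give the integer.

ΔP = 1012 − 897 = 115 hPa.
V ≈ 6.5 × 115^0.627 = 6.5 × 19.59 ≈ 127 kt.
127 kt falls in the Category 4 band.

4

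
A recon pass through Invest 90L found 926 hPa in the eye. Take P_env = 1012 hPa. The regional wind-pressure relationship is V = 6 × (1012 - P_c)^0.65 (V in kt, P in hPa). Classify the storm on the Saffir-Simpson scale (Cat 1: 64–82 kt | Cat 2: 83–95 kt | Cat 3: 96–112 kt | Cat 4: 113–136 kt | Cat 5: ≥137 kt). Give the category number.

ΔP = 1012 − 926 = 86 hPa.
V ≈ 6 × 86^0.65 = 6 × 18.09 ≈ 109 kt.
109 kt falls in the Category 3 band.

3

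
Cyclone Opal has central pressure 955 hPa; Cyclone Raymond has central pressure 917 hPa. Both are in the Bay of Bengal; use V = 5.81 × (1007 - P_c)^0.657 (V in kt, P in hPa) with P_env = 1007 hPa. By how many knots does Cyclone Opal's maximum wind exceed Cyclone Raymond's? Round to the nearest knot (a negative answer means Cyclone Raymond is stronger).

Cyclone Opal: ΔP = 52; V ≈ 5.81 × 52^0.657 ≈ 77.91 kt.
Cyclone Raymond: ΔP = 90; V ≈ 5.81 × 90^0.657 ≈ 111.72 kt.
Difference ≈ 77.91 − 111.72 = -33.81 → -34 kt.

-34 kt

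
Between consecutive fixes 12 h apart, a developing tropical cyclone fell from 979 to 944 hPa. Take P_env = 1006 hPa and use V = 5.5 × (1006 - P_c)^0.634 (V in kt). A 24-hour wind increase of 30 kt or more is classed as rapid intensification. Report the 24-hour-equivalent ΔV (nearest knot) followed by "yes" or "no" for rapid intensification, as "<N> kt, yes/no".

V₁: ΔP = 27, V ≈ 5.5 × 27^0.634 ≈ 44.45 kt.
V₂: ΔP = 62, V ≈ 5.5 × 62^0.634 ≈ 75.29 kt.
ΔV over 12 h = 30.84 kt → 24 h equivalent = 30.84 × 24/12 ≈ 61.68 kt.
62 kt ≥ 30 kt ⇒ rapid intensification.

62 kt, yes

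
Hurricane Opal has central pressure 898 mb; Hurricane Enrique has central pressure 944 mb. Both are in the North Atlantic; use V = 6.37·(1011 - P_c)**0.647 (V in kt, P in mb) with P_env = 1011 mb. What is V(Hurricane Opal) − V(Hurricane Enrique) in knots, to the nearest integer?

39 kt

Hurricane Opal: ΔP = 113; V ≈ 6.37 × 113^0.647 ≈ 135.67 kt.
Hurricane Enrique: ΔP = 67; V ≈ 6.37 × 67^0.647 ≈ 96.74 kt.
Difference ≈ 135.67 − 96.74 = 38.93 → 39 kt.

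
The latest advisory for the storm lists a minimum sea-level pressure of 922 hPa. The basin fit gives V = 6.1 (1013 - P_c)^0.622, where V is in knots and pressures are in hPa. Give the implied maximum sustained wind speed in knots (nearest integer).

101 kt

ΔP = 1013 − 922 = 91 hPa.
91^0.622 ≈ 16.540.
V ≈ 6.1 × 16.540 ≈ 100.9 kt.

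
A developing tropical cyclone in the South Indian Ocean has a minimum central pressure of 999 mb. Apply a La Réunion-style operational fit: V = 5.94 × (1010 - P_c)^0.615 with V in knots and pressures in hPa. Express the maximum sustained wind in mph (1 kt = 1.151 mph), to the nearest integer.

30 mph

ΔP = 1010 − 999 = 11 mb.
V ≈ 5.94 × 11^0.615 = 5.94 × 4.370 ≈ 25.956 kt.
25.956 × 1.151 ≈ 29.88 mph → 30 mph.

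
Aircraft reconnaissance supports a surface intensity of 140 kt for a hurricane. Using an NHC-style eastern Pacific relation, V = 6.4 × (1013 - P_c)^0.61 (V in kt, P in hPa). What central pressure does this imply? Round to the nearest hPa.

856 hPa

ΔP = (V / 6.4)^(1/0.61) = (140/6.4)^1.639.
140/6.4 = 21.875; 21.875^1.639 ≈ 157.27 hPa.
P_c = 1013 − 157.27 = 855.73 ≈ 856 hPa.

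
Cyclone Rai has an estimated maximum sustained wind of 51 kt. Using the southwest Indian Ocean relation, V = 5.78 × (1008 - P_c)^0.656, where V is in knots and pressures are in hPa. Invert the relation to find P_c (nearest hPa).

980 hPa

ΔP = (V / 5.78)^(1/0.656) = (51/5.78)^1.524.
51/5.78 = 8.824; 8.824^1.524 ≈ 27.64 hPa.
P_c = 1008 − 27.64 = 980.36 ≈ 980 hPa.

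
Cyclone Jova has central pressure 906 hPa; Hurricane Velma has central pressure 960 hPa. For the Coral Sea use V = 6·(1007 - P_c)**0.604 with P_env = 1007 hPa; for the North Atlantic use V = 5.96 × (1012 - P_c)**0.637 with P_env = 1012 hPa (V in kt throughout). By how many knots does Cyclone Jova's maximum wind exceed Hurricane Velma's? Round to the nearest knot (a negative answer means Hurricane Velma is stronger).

Cyclone Jova: ΔP = 101; V ≈ 6 × 101^0.604 ≈ 97.45 kt.
Hurricane Velma: ΔP = 52; V ≈ 5.96 × 52^0.637 ≈ 73.85 kt.
Difference ≈ 97.45 − 73.85 = 23.60 → 24 kt.

24 kt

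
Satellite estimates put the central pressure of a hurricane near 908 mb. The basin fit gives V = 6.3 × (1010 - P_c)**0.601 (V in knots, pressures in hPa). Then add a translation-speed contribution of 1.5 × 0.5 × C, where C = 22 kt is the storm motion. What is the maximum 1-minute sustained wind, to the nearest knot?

118 kt

ΔP = 1010 − 908 = 102 mb.
102^0.601 ≈ 16.113.
V ≈ 6.3 × 16.113 ≈ 101.5 kt.
Translation term: 1.5 × 0.5 × 22 = 16.5 kt.
Corrected V ≈ 118 kt → 118 kt.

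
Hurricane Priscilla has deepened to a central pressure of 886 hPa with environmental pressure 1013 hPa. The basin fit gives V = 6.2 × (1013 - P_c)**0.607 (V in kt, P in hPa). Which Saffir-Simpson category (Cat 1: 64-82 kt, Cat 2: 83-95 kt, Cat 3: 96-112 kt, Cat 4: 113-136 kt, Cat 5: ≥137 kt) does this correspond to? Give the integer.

4

ΔP = 1013 − 886 = 127 hPa.
V ≈ 6.2 × 127^0.607 = 6.2 × 18.92 ≈ 117 kt.
117 kt falls in the Category 4 band.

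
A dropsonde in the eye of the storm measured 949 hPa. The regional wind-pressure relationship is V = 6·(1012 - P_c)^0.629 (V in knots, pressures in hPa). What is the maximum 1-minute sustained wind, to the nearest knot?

81 kt

ΔP = 1012 − 949 = 63 hPa.
63^0.629 ≈ 13.545.
V ≈ 6 × 13.545 ≈ 81.3 kt.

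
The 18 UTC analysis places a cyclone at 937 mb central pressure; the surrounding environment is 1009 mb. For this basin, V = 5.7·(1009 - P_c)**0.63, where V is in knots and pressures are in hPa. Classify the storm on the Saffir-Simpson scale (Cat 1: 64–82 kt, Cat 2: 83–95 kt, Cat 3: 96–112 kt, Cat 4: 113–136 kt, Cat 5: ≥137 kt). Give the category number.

2

ΔP = 1009 − 937 = 72 mb.
V ≈ 5.7 × 72^0.63 = 5.7 × 14.80 ≈ 84 kt.
84 kt falls in the Category 2 band.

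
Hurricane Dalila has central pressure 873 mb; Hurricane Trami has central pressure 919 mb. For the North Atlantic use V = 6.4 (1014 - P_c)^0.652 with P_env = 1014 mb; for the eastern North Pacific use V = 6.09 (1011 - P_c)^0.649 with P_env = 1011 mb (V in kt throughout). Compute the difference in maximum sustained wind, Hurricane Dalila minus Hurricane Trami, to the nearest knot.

47 kt

Hurricane Dalila: ΔP = 141; V ≈ 6.4 × 141^0.652 ≈ 161.24 kt.
Hurricane Trami: ΔP = 92; V ≈ 6.09 × 92^0.649 ≈ 114.58 kt.
Difference ≈ 161.24 − 114.58 = 46.66 → 47 kt.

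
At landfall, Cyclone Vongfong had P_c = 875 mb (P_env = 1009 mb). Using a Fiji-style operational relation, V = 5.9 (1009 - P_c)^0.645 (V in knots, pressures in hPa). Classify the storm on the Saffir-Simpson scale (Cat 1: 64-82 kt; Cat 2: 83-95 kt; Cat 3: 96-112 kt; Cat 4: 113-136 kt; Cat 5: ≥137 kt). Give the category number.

ΔP = 1009 − 875 = 134 mb.
V ≈ 5.9 × 134^0.645 = 5.9 × 23.55 ≈ 139 kt.
139 kt falls in the Category 5 band.

5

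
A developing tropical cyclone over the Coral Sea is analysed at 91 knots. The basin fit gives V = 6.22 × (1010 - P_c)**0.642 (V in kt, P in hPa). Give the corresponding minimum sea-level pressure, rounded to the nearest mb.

945 mb

ΔP = (V / 6.22)^(1/0.642) = (91/6.22)^1.558.
91/6.22 = 14.630; 14.630^1.558 ≈ 65.32 mb.
P_c = 1010 − 65.32 = 944.68 ≈ 945 mb.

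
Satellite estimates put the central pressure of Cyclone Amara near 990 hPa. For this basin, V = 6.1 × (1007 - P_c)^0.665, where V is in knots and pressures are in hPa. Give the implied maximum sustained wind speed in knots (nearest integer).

40 kt

ΔP = 1007 − 990 = 17 hPa.
17^0.665 ≈ 6.580.
V ≈ 6.1 × 6.580 ≈ 40.1 kt.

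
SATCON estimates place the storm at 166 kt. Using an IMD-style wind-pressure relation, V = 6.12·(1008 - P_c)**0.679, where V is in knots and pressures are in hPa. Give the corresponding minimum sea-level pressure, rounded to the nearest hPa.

ΔP = (V / 6.12)^(1/0.679) = (166/6.12)^1.473.
166/6.12 = 27.124; 27.124^1.473 ≈ 129.12 hPa.
P_c = 1008 − 129.12 = 878.88 ≈ 879 hPa.

879 hPa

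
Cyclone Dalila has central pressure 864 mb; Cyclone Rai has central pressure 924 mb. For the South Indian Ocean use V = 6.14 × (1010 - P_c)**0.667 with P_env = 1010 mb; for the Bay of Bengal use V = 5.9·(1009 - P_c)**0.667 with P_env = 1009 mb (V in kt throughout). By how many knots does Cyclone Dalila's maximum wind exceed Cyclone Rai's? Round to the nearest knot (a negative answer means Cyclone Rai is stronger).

Cyclone Dalila: ΔP = 146; V ≈ 6.14 × 146^0.667 ≈ 170.53 kt.
Cyclone Rai: ΔP = 85; V ≈ 5.9 × 85^0.667 ≈ 114.23 kt.
Difference ≈ 170.53 − 114.23 = 56.30 → 56 kt.

56 kt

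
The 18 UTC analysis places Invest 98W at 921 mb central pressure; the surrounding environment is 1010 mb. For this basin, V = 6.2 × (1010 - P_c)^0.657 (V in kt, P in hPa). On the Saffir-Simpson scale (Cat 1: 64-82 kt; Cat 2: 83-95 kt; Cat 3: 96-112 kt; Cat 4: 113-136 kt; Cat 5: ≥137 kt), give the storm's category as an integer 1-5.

4

ΔP = 1010 − 921 = 89 mb.
V ≈ 6.2 × 89^0.657 = 6.2 × 19.09 ≈ 118 kt.
118 kt falls in the Category 4 band.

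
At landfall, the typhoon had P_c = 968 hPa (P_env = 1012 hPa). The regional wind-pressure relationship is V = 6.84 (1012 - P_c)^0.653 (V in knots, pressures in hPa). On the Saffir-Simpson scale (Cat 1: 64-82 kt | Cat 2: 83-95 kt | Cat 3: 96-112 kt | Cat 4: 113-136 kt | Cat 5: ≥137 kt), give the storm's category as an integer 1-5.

1

ΔP = 1012 − 968 = 44 hPa.
V ≈ 6.84 × 44^0.653 = 6.84 × 11.84 ≈ 81 kt.
81 kt falls in the Category 1 band.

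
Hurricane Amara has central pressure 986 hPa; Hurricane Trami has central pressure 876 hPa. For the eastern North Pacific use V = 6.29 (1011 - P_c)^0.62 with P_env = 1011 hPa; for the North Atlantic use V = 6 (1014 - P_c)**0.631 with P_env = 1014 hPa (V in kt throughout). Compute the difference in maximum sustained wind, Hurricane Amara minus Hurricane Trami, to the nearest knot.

-88 kt

Hurricane Amara: ΔP = 25; V ≈ 6.29 × 25^0.62 ≈ 46.28 kt.
Hurricane Trami: ΔP = 138; V ≈ 6 × 138^0.631 ≈ 134.40 kt.
Difference ≈ 46.28 − 134.40 = -88.12 → -88 kt.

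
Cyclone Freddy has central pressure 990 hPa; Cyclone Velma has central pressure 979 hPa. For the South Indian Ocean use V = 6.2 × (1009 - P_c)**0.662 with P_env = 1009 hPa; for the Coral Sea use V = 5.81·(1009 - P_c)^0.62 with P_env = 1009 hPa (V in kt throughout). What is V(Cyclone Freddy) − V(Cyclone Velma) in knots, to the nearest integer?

-4 kt

Cyclone Freddy: ΔP = 19; V ≈ 6.2 × 19^0.662 ≈ 43.54 kt.
Cyclone Velma: ΔP = 30; V ≈ 5.81 × 30^0.62 ≈ 47.86 kt.
Difference ≈ 43.54 − 47.86 = -4.32 → -4 kt.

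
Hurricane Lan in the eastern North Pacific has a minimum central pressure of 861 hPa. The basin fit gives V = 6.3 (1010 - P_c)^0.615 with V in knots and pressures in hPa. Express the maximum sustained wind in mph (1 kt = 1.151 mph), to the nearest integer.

ΔP = 1010 − 861 = 149 hPa.
V ≈ 6.3 × 149^0.615 = 6.3 × 21.702 ≈ 136.726 kt.
136.726 × 1.151 ≈ 157.37 mph → 157 mph.

157 mph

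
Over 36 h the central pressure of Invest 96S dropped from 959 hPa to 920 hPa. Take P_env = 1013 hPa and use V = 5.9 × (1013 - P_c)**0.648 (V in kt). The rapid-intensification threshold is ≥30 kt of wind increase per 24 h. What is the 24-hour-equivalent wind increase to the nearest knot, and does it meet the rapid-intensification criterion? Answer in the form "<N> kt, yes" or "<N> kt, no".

V₁: ΔP = 54, V ≈ 5.9 × 54^0.648 ≈ 78.24 kt.
V₂: ΔP = 93, V ≈ 5.9 × 93^0.648 ≈ 111.28 kt.
ΔV over 36 h = 33.04 kt → 24 h equivalent = 33.04 × 24/36 ≈ 22.03 kt.
22 kt < 30 kt ⇒ not rapid intensification.

22 kt, no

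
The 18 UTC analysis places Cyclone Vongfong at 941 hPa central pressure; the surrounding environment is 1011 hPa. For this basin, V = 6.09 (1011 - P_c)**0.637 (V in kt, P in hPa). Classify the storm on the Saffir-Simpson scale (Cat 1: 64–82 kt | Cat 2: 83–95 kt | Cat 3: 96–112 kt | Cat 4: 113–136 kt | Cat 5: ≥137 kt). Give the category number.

ΔP = 1011 − 941 = 70 hPa.
V ≈ 6.09 × 70^0.637 = 6.09 × 14.97 ≈ 91 kt.
91 kt falls in the Category 2 band.

2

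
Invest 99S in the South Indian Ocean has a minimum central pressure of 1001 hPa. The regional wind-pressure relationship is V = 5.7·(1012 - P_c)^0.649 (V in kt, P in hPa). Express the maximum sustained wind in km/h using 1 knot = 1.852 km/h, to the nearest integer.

ΔP = 1012 − 1001 = 11 hPa.
V ≈ 5.7 × 11^0.649 = 5.7 × 4.741 ≈ 27.023 kt.
27.023 × 1.852 ≈ 50.05 km/h → 50 km/h.

50 km/h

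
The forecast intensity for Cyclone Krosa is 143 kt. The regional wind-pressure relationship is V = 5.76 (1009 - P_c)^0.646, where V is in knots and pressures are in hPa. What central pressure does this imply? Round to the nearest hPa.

865 hPa

ΔP = (V / 5.76)^(1/0.646) = (143/5.76)^1.548.
143/5.76 = 24.826; 24.826^1.548 ≈ 144.31 hPa.
P_c = 1009 − 144.31 = 864.69 ≈ 865 hPa.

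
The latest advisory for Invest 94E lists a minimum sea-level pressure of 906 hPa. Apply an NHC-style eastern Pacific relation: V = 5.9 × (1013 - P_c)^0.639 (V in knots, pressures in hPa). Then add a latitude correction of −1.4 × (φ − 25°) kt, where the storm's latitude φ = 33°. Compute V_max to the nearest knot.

ΔP = 1013 − 906 = 107 hPa.
107^0.639 ≈ 19.805.
V ≈ 5.9 × 19.805 ≈ 116.8 kt.
Latitude correction: −1.4 × (33 − 25) = -11.2 kt.
Corrected V ≈ 105.6 kt → 106 kt.

106 kt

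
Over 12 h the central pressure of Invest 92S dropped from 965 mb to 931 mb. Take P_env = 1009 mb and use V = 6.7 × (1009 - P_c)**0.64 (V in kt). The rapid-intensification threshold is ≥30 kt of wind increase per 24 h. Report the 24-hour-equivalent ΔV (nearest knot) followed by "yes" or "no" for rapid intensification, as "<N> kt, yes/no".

V₁: ΔP = 44, V ≈ 6.7 × 44^0.64 ≈ 75.49 kt.
V₂: ΔP = 78, V ≈ 6.7 × 78^0.64 ≈ 108.90 kt.
ΔV over 12 h = 33.41 kt → 24 h equivalent = 33.41 × 24/12 ≈ 66.82 kt.
67 kt ≥ 30 kt ⇒ rapid intensification.

67 kt, yes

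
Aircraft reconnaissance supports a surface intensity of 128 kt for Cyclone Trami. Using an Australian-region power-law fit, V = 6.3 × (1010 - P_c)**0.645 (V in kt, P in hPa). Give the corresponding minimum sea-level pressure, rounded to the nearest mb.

ΔP = (V / 6.3)^(1/0.645) = (128/6.3)^1.550.
128/6.3 = 20.317; 20.317^1.550 ≈ 106.59 mb.
P_c = 1010 − 106.59 = 903.41 ≈ 903 mb.

903 mb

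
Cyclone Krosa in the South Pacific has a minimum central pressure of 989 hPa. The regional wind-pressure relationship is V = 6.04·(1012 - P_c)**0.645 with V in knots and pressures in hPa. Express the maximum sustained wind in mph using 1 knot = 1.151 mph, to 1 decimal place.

52.5 mph

ΔP = 1012 − 989 = 23 hPa.
V ≈ 6.04 × 23^0.645 = 6.04 × 7.556 ≈ 45.641 kt.
45.641 × 1.151 ≈ 52.53 mph → 52.5 mph.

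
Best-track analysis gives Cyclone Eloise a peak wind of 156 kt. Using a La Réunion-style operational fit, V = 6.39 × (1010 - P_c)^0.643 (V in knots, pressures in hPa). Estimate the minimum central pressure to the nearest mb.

ΔP = (V / 6.39)^(1/0.643) = (156/6.39)^1.555.
156/6.39 = 24.413; 24.413^1.555 ≈ 143.90 mb.
P_c = 1010 − 143.90 = 866.10 ≈ 866 mb.

866 mb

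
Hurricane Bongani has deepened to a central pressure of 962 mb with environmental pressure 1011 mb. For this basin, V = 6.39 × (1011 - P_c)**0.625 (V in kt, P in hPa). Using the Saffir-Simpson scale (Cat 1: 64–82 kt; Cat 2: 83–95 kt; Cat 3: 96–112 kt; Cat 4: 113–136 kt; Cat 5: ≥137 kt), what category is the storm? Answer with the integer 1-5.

1

ΔP = 1011 − 962 = 49 mb.
V ≈ 6.39 × 49^0.625 = 6.39 × 11.39 ≈ 73 kt.
73 kt falls in the Category 1 band.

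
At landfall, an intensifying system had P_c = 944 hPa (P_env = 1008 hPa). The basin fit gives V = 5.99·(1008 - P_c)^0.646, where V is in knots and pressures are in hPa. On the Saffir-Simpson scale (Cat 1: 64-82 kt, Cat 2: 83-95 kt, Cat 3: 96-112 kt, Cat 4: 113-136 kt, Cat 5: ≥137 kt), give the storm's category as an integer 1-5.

ΔP = 1008 − 944 = 64 hPa.
V ≈ 5.99 × 64^0.646 = 5.99 × 14.68 ≈ 88 kt.
88 kt falls in the Category 2 band.

2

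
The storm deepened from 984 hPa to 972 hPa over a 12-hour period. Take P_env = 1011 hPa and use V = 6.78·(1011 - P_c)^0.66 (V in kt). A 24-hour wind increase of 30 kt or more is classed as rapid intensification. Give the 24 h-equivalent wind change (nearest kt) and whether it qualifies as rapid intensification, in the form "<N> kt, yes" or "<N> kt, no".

33 kt, yes

V₁: ΔP = 27, V ≈ 6.78 × 27^0.66 ≈ 59.69 kt.
V₂: ΔP = 39, V ≈ 6.78 × 39^0.66 ≈ 76.09 kt.
ΔV over 12 h = 16.40 kt → 24 h equivalent = 16.40 × 24/12 ≈ 32.80 kt.
33 kt ≥ 30 kt ⇒ rapid intensification.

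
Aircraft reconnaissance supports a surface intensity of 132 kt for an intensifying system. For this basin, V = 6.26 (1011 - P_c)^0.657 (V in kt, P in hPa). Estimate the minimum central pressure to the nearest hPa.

907 hPa

ΔP = (V / 6.26)^(1/0.657) = (132/6.26)^1.522.
132/6.26 = 21.086; 21.086^1.522 ≈ 103.57 hPa.
P_c = 1011 − 103.57 = 907.43 ≈ 907 hPa.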